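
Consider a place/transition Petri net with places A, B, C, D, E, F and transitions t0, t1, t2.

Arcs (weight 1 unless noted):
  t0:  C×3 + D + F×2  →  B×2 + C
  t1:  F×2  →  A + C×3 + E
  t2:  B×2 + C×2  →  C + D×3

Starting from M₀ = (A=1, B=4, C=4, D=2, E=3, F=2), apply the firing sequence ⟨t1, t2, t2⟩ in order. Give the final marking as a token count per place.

(A=2, B=0, C=5, D=8, E=4, F=0)

step 1: fire t1:  (A=1, B=4, C=4, D=2, E=3, F=2) → (A=2, B=4, C=7, D=2, E=4, F=0)
step 2: fire t2:  (A=2, B=4, C=7, D=2, E=4, F=0) → (A=2, B=2, C=6, D=5, E=4, F=0)
step 3: fire t2:  (A=2, B=2, C=6, D=5, E=4, F=0) → (A=2, B=0, C=5, D=8, E=4, F=0)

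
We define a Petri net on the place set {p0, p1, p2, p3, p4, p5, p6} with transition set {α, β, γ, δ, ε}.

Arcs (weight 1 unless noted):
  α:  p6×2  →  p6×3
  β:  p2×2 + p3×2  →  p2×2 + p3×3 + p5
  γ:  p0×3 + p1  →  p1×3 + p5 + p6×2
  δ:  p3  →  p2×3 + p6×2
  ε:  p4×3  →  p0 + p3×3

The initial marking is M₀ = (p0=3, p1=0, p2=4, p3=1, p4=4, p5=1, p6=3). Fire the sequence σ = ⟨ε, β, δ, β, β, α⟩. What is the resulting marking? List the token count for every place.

(p0=4, p1=0, p2=7, p3=6, p4=1, p5=4, p6=6)

step 1: fire ε:  (p0=3, p1=0, p2=4, p3=1, p4=4, p5=1, p6=3) → (p0=4, p1=0, p2=4, p3=4, p4=1, p5=1, p6=3)
step 2: fire β:  (p0=4, p1=0, p2=4, p3=4, p4=1, p5=1, p6=3) → (p0=4, p1=0, p2=4, p3=5, p4=1, p5=2, p6=3)
step 3: fire δ:  (p0=4, p1=0, p2=4, p3=5, p4=1, p5=2, p6=3) → (p0=4, p1=0, p2=7, p3=4, p4=1, p5=2, p6=5)
step 4: fire β:  (p0=4, p1=0, p2=7, p3=4, p4=1, p5=2, p6=5) → (p0=4, p1=0, p2=7, p3=5, p4=1, p5=3, p6=5)
step 5: fire β:  (p0=4, p1=0, p2=7, p3=5, p4=1, p5=3, p6=5) → (p0=4, p1=0, p2=7, p3=6, p4=1, p5=4, p6=5)
step 6: fire α:  (p0=4, p1=0, p2=7, p3=6, p4=1, p5=4, p6=5) → (p0=4, p1=0, p2=7, p3=6, p4=1, p5=4, p6=6)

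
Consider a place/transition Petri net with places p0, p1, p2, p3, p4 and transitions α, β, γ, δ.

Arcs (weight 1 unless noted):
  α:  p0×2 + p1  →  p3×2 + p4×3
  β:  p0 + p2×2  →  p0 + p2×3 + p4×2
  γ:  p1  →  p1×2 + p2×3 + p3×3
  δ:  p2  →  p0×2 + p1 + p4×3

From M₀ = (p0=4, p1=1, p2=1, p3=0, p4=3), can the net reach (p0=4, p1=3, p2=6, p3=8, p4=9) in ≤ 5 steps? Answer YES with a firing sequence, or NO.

YES — reachable via ⟨α, δ, γ, γ⟩ (4 firings)

step 1: fire α:  (p0=4, p1=1, p2=1, p3=0, p4=3) → (p0=2, p1=0, p2=1, p3=2, p4=6)
step 2: fire δ:  (p0=2, p1=0, p2=1, p3=2, p4=6) → (p0=4, p1=1, p2=0, p3=2, p4=9)
step 3: fire γ:  (p0=4, p1=1, p2=0, p3=2, p4=9) → (p0=4, p1=2, p2=3, p3=5, p4=9)
step 4: fire γ:  (p0=4, p1=2, p2=3, p3=5, p4=9) → (p0=4, p1=3, p2=6, p3=8, p4=9)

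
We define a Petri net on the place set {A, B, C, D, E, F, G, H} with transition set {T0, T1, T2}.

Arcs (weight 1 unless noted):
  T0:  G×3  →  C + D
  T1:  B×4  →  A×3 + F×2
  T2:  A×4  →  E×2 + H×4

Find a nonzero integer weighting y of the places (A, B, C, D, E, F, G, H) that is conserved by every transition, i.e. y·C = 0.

Incidence matrix C (rows=places, cols=transitions):
       T0   T1   T2
    A   0    3   -4
    B   0   -4    0
    C   1    0    0
    D   1    0    0
    E   0    0    2
    F   0    2    0
    G  -3    0    0
    H   0    0    4

Candidate y = [0, 0, 1, -1, 0, 0, 0, 0]; check y·C column-wise:
  col T0: 1·1 + -1·1 + 0·-3 = 0
  col T1: 0·3 + 0·-4 + 1·0 + -1·0 + 0·2 = 0
  col T2: 0·-4 + 1·0 + -1·0 + 0·2 + 0·4 = 0

y = (A:0, B:0, C:1, D:-1, E:0, F:0, G:0, H:0)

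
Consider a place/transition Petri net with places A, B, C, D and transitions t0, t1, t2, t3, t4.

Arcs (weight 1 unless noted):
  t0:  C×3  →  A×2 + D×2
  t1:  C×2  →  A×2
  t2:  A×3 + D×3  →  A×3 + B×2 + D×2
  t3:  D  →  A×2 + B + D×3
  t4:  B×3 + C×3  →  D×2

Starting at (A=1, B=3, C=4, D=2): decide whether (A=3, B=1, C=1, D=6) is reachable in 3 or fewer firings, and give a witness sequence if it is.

step 1: fire t3:  (A=1, B=3, C=4, D=2) → (A=3, B=4, C=4, D=4)
step 2: fire t4:  (A=3, B=4, C=4, D=4) → (A=3, B=1, C=1, D=6)

YES — reachable via ⟨t3, t4⟩ (2 firings)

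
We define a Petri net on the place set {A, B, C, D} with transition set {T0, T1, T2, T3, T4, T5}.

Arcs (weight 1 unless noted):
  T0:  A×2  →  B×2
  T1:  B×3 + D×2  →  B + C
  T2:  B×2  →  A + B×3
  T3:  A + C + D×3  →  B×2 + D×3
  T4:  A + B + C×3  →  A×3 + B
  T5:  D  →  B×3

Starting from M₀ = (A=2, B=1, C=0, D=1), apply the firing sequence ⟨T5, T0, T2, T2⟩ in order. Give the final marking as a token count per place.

(A=2, B=8, C=0, D=0)

step 1: fire T5:  (A=2, B=1, C=0, D=1) → (A=2, B=4, C=0, D=0)
step 2: fire T0:  (A=2, B=4, C=0, D=0) → (A=0, B=6, C=0, D=0)
step 3: fire T2:  (A=0, B=6, C=0, D=0) → (A=1, B=7, C=0, D=0)
step 4: fire T2:  (A=1, B=7, C=0, D=0) → (A=2, B=8, C=0, D=0)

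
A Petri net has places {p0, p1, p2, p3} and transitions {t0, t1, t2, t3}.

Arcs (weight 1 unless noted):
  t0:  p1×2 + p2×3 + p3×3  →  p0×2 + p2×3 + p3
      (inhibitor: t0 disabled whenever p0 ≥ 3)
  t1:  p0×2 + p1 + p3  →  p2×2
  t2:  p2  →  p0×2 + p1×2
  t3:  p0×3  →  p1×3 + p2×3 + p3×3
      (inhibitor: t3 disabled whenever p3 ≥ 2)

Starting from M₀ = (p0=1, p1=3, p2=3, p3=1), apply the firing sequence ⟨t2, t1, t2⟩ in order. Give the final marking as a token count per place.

(p0=3, p1=6, p2=3, p3=0)

step 1: fire t2:  (p0=1, p1=3, p2=3, p3=1) → (p0=3, p1=5, p2=2, p3=1)
step 2: fire t1:  (p0=3, p1=5, p2=2, p3=1) → (p0=1, p1=4, p2=4, p3=0)
step 3: fire t2:  (p0=1, p1=4, p2=4, p3=0) → (p0=3, p1=6, p2=3, p3=0)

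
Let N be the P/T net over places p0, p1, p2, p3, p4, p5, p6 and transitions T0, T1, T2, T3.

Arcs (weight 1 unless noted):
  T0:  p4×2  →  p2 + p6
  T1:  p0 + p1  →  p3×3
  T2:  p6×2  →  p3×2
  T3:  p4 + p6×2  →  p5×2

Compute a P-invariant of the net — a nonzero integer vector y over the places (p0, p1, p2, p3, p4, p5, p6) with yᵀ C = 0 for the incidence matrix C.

y = (p0:1, p1:-1, p2:0, p3:0, p4:0, p5:0, p6:0)

Incidence matrix C (rows=places, cols=transitions):
       T0   T1   T2   T3
   p0   0   -1    0    0
   p1   0   -1    0    0
   p2   1    0    0    0
   p3   0    3    2    0
   p4  -2    0    0   -1
   p5   0    0    0    2
   p6   1    0   -2   -2

Candidate y = [1, -1, 0, 0, 0, 0, 0]; check y·C column-wise:
  col T0: 1·0 + -1·0 + 0·1 + 0·-2 + 0·1 = 0
  col T1: 1·-1 + -1·-1 + 0·3 = 0
  col T2: 1·0 + -1·0 + 0·2 + 0·-2 = 0
  col T3: 1·0 + -1·0 + 0·-1 + 0·2 + 0·-2 = 0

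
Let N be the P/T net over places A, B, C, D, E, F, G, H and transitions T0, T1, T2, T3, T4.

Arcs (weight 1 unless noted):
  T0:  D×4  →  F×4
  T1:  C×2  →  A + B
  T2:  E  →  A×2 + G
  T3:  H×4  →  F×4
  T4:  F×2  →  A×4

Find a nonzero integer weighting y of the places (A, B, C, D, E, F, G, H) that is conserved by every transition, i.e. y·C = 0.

y = (A:0, B:2, C:1, D:0, E:0, F:0, G:0, H:0)

Incidence matrix C (rows=places, cols=transitions):
       T0   T1   T2   T3   T4
    A   0    1    2    0    4
    B   0    1    0    0    0
    C   0   -2    0    0    0
    D  -4    0    0    0    0
    E   0    0   -1    0    0
    F   4    0    0    4   -2
    G   0    0    1    0    0
    H   0    0    0   -4    0

Candidate y = [0, 2, 1, 0, 0, 0, 0, 0]; check y·C column-wise:
  col T0: 2·0 + 1·0 + 0·-4 + 0·4 = 0
  col T1: 0·1 + 2·1 + 1·-2 = 0
  col T2: 0·2 + 2·0 + 1·0 + 0·-1 + 0·1 = 0
  col T3: 2·0 + 1·0 + 0·4 + 0·-4 = 0
  col T4: 0·4 + 2·0 + 1·0 + 0·-2 = 0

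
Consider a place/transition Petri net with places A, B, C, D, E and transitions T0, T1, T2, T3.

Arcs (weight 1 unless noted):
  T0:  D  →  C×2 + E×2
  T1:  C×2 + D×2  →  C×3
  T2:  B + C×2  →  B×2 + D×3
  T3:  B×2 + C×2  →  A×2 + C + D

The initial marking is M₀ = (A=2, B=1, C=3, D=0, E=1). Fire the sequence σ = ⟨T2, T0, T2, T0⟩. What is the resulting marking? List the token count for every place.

(A=2, B=3, C=3, D=4, E=5)

step 1: fire T2:  (A=2, B=1, C=3, D=0, E=1) → (A=2, B=2, C=1, D=3, E=1)
step 2: fire T0:  (A=2, B=2, C=1, D=3, E=1) → (A=2, B=2, C=3, D=2, E=3)
step 3: fire T2:  (A=2, B=2, C=3, D=2, E=3) → (A=2, B=3, C=1, D=5, E=3)
step 4: fire T0:  (A=2, B=3, C=1, D=5, E=3) → (A=2, B=3, C=3, D=4, E=5)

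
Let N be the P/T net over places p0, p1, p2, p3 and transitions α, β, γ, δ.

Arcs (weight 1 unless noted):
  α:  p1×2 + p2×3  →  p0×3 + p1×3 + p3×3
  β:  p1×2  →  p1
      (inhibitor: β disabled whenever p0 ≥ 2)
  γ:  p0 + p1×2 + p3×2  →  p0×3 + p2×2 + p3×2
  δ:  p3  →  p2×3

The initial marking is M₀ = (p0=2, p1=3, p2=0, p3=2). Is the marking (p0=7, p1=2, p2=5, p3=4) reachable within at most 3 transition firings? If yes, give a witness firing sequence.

NO — not reachable within 3 firings

depth 0: 1 marking
depth 1: 3 markings reached so far
depth 2: 6 markings reached so far
depth 3: 9 markings reached so far
target is not among the 9 markings reachable within 3 steps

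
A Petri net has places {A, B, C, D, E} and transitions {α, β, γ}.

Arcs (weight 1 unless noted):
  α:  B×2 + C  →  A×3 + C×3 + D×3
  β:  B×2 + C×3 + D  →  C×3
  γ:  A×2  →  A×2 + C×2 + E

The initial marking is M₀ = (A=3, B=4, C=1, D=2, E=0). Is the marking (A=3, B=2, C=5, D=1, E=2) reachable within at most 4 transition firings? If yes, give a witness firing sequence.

step 1: fire γ:  (A=3, B=4, C=1, D=2, E=0) → (A=3, B=4, C=3, D=2, E=1)
step 2: fire β:  (A=3, B=4, C=3, D=2, E=1) → (A=3, B=2, C=3, D=1, E=1)
step 3: fire γ:  (A=3, B=2, C=3, D=1, E=1) → (A=3, B=2, C=5, D=1, E=2)

YES — reachable via ⟨γ, β, γ⟩ (3 firings)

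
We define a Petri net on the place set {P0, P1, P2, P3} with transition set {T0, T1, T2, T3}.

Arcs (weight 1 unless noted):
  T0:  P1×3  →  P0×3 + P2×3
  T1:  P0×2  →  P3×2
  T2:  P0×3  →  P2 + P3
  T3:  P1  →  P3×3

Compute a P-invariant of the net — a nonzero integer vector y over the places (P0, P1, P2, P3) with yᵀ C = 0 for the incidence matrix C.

Incidence matrix C (rows=places, cols=transitions):
       T0   T1   T2   T3
   P0   3   -2   -3    0
   P1  -3    0    0   -1
   P2   3    0    1    0
   P3   0    2    1    3

Candidate y = [1, 3, 2, 1]; check y·C column-wise:
  col T0: 1·3 + 3·-3 + 2·3 + 1·0 = 0
  col T1: 1·-2 + 3·0 + 2·0 + 1·2 = 0
  col T2: 1·-3 + 3·0 + 2·1 + 1·1 = 0
  col T3: 1·0 + 3·-1 + 2·0 + 1·3 = 0

y = (P0:1, P1:3, P2:2, P3:1)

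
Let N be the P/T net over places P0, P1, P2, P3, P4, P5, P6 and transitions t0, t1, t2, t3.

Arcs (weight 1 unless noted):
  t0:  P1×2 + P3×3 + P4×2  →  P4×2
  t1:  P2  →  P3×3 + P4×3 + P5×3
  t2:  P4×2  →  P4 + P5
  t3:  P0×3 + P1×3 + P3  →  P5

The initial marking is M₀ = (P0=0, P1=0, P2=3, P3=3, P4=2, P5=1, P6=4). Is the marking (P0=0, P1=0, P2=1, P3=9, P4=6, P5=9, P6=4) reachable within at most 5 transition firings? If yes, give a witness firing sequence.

step 1: fire t1:  (P0=0, P1=0, P2=3, P3=3, P4=2, P5=1, P6=4) → (P0=0, P1=0, P2=2, P3=6, P4=5, P5=4, P6=4)
step 2: fire t1:  (P0=0, P1=0, P2=2, P3=6, P4=5, P5=4, P6=4) → (P0=0, P1=0, P2=1, P3=9, P4=8, P5=7, P6=4)
step 3: fire t2:  (P0=0, P1=0, P2=1, P3=9, P4=8, P5=7, P6=4) → (P0=0, P1=0, P2=1, P3=9, P4=7, P5=8, P6=4)
step 4: fire t2:  (P0=0, P1=0, P2=1, P3=9, P4=7, P5=8, P6=4) → (P0=0, P1=0, P2=1, P3=9, P4=6, P5=9, P6=4)

YES — reachable via ⟨t1, t1, t2, t2⟩ (4 firings)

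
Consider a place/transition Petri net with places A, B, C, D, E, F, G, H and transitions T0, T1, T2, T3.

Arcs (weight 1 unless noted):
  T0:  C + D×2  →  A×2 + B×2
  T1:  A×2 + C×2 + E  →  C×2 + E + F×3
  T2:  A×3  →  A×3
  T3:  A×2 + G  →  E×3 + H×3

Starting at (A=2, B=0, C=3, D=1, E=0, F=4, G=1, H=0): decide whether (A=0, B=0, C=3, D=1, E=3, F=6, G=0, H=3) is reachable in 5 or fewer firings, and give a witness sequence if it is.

NO — not reachable within 5 firings

depth 0: 1 marking
depth 1: 2 markings reached so far
depth 2: 2 markings reached so far
(frontier empty at depth 2; search complete)
target is not among the 2 markings reachable within 5 steps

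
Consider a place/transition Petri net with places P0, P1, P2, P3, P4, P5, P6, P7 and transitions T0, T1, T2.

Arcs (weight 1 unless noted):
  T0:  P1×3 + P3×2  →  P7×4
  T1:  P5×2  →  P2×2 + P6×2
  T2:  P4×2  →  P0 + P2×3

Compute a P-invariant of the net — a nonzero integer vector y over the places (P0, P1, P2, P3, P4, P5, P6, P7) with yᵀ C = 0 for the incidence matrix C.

Incidence matrix C (rows=places, cols=transitions):
       T0   T1   T2
   P0   0    0    1
   P1  -3    0    0
   P2   0    2    3
   P3  -2    0    0
   P4   0    0   -2
   P5   0   -2    0
   P6   0    2    0
   P7   4    0    0

Candidate y = [0, 2, 0, -3, 0, 0, 0, 0]; check y·C column-wise:
  col T0: 2·-3 + -3·-2 + 0·4 = 0
  col T1: 2·0 + 0·2 + -3·0 + 0·-2 + 0·2 = 0
  col T2: 0·1 + 2·0 + 0·3 + -3·0 + 0·-2 = 0

y = (P0:0, P1:2, P2:0, P3:-3, P4:0, P5:0, P6:0, P7:0)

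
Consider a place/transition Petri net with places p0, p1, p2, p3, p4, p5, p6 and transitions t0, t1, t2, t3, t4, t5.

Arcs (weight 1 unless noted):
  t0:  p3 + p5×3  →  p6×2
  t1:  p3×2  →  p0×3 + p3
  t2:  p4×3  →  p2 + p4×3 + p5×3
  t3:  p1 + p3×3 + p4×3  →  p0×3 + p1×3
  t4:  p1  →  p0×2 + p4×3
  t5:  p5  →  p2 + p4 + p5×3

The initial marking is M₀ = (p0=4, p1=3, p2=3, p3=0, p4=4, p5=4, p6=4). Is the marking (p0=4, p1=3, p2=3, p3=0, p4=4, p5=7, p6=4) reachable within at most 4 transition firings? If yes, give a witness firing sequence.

depth 0: 1 marking
depth 1: 4 markings reached so far
depth 2: 10 markings reached so far
depth 3: 20 markings reached so far
depth 4: 34 markings reached so far
target is not among the 34 markings reachable within 4 steps

NO — not reachable within 4 firings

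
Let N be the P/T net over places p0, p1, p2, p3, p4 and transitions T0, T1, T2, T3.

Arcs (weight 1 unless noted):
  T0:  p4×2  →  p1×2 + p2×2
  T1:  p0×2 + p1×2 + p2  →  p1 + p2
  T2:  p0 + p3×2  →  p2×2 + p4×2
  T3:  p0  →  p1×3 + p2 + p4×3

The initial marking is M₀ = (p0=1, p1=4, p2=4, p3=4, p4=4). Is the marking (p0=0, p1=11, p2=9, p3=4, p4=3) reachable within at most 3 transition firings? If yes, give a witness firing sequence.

YES — reachable via ⟨T0, T0, T3⟩ (3 firings)

step 1: fire T0:  (p0=1, p1=4, p2=4, p3=4, p4=4) → (p0=1, p1=6, p2=6, p3=4, p4=2)
step 2: fire T0:  (p0=1, p1=6, p2=6, p3=4, p4=2) → (p0=1, p1=8, p2=8, p3=4, p4=0)
step 3: fire T3:  (p0=1, p1=8, p2=8, p3=4, p4=0) → (p0=0, p1=11, p2=9, p3=4, p4=3)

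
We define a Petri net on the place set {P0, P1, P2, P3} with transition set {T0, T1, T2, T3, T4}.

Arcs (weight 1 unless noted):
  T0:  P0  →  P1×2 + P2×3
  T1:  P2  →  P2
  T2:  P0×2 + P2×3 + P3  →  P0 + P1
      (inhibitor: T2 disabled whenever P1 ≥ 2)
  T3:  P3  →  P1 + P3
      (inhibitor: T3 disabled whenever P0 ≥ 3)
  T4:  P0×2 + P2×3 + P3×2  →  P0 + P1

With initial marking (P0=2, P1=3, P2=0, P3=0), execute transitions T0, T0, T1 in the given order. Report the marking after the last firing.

(P0=0, P1=7, P2=6, P3=0)

step 1: fire T0:  (P0=2, P1=3, P2=0, P3=0) → (P0=1, P1=5, P2=3, P3=0)
step 2: fire T0:  (P0=1, P1=5, P2=3, P3=0) → (P0=0, P1=7, P2=6, P3=0)
step 3: fire T1:  (P0=0, P1=7, P2=6, P3=0) → (P0=0, P1=7, P2=6, P3=0)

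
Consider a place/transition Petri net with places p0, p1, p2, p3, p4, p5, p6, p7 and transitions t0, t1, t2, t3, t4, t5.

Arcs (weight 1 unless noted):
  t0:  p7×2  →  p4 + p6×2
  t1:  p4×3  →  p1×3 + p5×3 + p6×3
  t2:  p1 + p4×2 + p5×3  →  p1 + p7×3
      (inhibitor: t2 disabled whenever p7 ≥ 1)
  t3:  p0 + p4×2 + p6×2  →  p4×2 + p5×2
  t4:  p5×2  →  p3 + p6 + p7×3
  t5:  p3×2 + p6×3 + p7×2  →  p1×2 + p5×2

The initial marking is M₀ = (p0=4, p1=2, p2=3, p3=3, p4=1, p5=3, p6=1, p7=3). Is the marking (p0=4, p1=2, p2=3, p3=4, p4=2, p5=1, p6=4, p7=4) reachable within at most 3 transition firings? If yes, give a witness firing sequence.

step 1: fire t0:  (p0=4, p1=2, p2=3, p3=3, p4=1, p5=3, p6=1, p7=3) → (p0=4, p1=2, p2=3, p3=3, p4=2, p5=3, p6=3, p7=1)
step 2: fire t4:  (p0=4, p1=2, p2=3, p3=3, p4=2, p5=3, p6=3, p7=1) → (p0=4, p1=2, p2=3, p3=4, p4=2, p5=1, p6=4, p7=4)

YES — reachable via ⟨t0, t4⟩ (2 firings)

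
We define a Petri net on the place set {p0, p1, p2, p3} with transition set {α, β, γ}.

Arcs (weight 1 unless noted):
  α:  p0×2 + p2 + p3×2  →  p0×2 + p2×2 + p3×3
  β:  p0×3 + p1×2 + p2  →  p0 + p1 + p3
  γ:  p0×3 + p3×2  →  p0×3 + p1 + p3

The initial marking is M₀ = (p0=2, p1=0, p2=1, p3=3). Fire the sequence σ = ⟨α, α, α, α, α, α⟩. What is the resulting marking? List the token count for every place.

step 1: fire α:  (p0=2, p1=0, p2=1, p3=3) → (p0=2, p1=0, p2=2, p3=4)
step 2: fire α:  (p0=2, p1=0, p2=2, p3=4) → (p0=2, p1=0, p2=3, p3=5)
step 3: fire α:  (p0=2, p1=0, p2=3, p3=5) → (p0=2, p1=0, p2=4, p3=6)
step 4: fire α:  (p0=2, p1=0, p2=4, p3=6) → (p0=2, p1=0, p2=5, p3=7)
step 5: fire α:  (p0=2, p1=0, p2=5, p3=7) → (p0=2, p1=0, p2=6, p3=8)
step 6: fire α:  (p0=2, p1=0, p2=6, p3=8) → (p0=2, p1=0, p2=7, p3=9)

(p0=2, p1=0, p2=7, p3=9)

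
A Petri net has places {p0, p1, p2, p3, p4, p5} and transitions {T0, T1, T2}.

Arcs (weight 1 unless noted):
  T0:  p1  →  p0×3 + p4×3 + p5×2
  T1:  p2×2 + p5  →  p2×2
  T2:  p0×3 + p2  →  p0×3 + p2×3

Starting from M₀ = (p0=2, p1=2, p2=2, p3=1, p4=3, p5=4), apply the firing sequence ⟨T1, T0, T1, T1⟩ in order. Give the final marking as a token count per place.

step 1: fire T1:  (p0=2, p1=2, p2=2, p3=1, p4=3, p5=4) → (p0=2, p1=2, p2=2, p3=1, p4=3, p5=3)
step 2: fire T0:  (p0=2, p1=2, p2=2, p3=1, p4=3, p5=3) → (p0=5, p1=1, p2=2, p3=1, p4=6, p5=5)
step 3: fire T1:  (p0=5, p1=1, p2=2, p3=1, p4=6, p5=5) → (p0=5, p1=1, p2=2, p3=1, p4=6, p5=4)
step 4: fire T1:  (p0=5, p1=1, p2=2, p3=1, p4=6, p5=4) → (p0=5, p1=1, p2=2, p3=1, p4=6, p5=3)

(p0=5, p1=1, p2=2, p3=1, p4=6, p5=3)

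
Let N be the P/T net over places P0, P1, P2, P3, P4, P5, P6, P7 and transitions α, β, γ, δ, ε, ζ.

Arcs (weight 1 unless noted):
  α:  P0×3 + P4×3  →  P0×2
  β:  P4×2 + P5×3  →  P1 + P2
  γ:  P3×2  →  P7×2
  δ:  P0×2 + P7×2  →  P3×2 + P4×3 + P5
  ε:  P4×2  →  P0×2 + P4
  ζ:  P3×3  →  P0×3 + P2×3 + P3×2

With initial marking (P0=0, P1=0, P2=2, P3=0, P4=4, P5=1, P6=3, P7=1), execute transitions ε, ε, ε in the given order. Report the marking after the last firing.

(P0=6, P1=0, P2=2, P3=0, P4=1, P5=1, P6=3, P7=1)

step 1: fire ε:  (P0=0, P1=0, P2=2, P3=0, P4=4, P5=1, P6=3, P7=1) → (P0=2, P1=0, P2=2, P3=0, P4=3, P5=1, P6=3, P7=1)
step 2: fire ε:  (P0=2, P1=0, P2=2, P3=0, P4=3, P5=1, P6=3, P7=1) → (P0=4, P1=0, P2=2, P3=0, P4=2, P5=1, P6=3, P7=1)
step 3: fire ε:  (P0=4, P1=0, P2=2, P3=0, P4=2, P5=1, P6=3, P7=1) → (P0=6, P1=0, P2=2, P3=0, P4=1, P5=1, P6=3, P7=1)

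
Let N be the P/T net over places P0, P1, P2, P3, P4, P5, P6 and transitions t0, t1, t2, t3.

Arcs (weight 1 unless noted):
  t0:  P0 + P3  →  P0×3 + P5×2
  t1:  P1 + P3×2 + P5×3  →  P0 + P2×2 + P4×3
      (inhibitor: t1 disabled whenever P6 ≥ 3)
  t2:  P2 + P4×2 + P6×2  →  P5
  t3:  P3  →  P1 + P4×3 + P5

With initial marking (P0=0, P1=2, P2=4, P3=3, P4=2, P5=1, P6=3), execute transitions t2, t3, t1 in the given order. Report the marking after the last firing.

step 1: fire t2:  (P0=0, P1=2, P2=4, P3=3, P4=2, P5=1, P6=3) → (P0=0, P1=2, P2=3, P3=3, P4=0, P5=2, P6=1)
step 2: fire t3:  (P0=0, P1=2, P2=3, P3=3, P4=0, P5=2, P6=1) → (P0=0, P1=3, P2=3, P3=2, P4=3, P5=3, P6=1)
step 3: fire t1:  (P0=0, P1=3, P2=3, P3=2, P4=3, P5=3, P6=1) → (P0=1, P1=2, P2=5, P3=0, P4=6, P5=0, P6=1)

(P0=1, P1=2, P2=5, P3=0, P4=6, P5=0, P6=1)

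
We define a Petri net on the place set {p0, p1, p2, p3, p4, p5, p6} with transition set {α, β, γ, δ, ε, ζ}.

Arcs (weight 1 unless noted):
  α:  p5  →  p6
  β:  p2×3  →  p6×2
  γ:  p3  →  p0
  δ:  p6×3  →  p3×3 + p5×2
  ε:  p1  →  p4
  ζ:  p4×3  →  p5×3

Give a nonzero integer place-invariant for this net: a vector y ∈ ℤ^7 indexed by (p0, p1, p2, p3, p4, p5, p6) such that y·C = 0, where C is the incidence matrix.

Incidence matrix C (rows=places, cols=transitions):
        α    β    γ    δ    ε    ζ
   p0   0    0    1    0    0    0
   p1   0    0    0    0   -1    0
   p2   0   -3    0    0    0    0
   p3   0    0   -1    3    0    0
   p4   0    0    0    0    1   -3
   p5  -1    0    0    2    0    3
   p6   1    2    0   -3    0    0

Candidate y = [1, 3, 2, 1, 3, 3, 3]; check y·C column-wise:
  col α: 1·0 + 3·0 + 2·0 + 1·0 + 3·0 + 3·-1 + 3·1 = 0
  col β: 1·0 + 3·0 + 2·-3 + 1·0 + 3·0 + 3·0 + 3·2 = 0
  col γ: 1·1 + 3·0 + 2·0 + 1·-1 + 3·0 + 3·0 + 3·0 = 0
  col δ: 1·0 + 3·0 + 2·0 + 1·3 + 3·0 + 3·2 + 3·-3 = 0
  col ε: 1·0 + 3·-1 + 2·0 + 1·0 + 3·1 + 3·0 + 3·0 = 0
  col ζ: 1·0 + 3·0 + 2·0 + 1·0 + 3·-3 + 3·3 + 3·0 = 0

y = (p0:1, p1:3, p2:2, p3:1, p4:3, p5:3, p6:3)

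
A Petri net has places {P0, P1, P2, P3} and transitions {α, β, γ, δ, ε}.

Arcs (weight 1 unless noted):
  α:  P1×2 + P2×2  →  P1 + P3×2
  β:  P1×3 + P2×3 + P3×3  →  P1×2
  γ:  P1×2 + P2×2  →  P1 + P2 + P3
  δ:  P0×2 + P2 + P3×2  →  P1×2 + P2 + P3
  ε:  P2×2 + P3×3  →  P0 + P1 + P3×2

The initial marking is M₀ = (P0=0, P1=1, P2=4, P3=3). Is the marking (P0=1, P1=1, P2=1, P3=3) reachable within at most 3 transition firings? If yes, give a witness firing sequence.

step 1: fire ε:  (P0=0, P1=1, P2=4, P3=3) → (P0=1, P1=2, P2=2, P3=2)
step 2: fire γ:  (P0=1, P1=2, P2=2, P3=2) → (P0=1, P1=1, P2=1, P3=3)

YES — reachable via ⟨ε, γ⟩ (2 firings)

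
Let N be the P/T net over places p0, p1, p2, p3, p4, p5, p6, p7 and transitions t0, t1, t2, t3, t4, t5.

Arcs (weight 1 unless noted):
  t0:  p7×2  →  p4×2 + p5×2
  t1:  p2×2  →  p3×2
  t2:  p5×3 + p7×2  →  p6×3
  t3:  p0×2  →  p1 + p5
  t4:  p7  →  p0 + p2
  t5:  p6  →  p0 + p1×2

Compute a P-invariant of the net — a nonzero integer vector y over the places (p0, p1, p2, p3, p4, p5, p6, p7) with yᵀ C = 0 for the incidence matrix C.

Incidence matrix C (rows=places, cols=transitions):
       t0   t1   t2   t3   t4   t5
   p0   0    0    0   -2    1    1
   p1   0    0    0    1    0    2
   p2   0   -2    0    0    1    0
   p3   0    2    0    0    0    0
   p4   2    0    0    0    0    0
   p5   2    0   -3    1    0    0
   p6   0    0    3    0    0   -1
   p7  -2    0   -2    0   -1    0

Candidate y = [3, 1, -3, -3, -5, 5, 5, 0]; check y·C column-wise:
  col t0: 3·0 + 1·0 + -3·0 + -3·0 + -5·2 + 5·2 + 5·0 + 0·-2 = 0
  col t1: 3·0 + 1·0 + -3·-2 + -3·2 + -5·0 + 5·0 + 5·0 = 0
  col t2: 3·0 + 1·0 + -3·0 + -3·0 + -5·0 + 5·-3 + 5·3 + 0·-2 = 0
  col t3: 3·-2 + 1·1 + -3·0 + -3·0 + -5·0 + 5·1 + 5·0 = 0
  col t4: 3·1 + 1·0 + -3·1 + -3·0 + -5·0 + 5·0 + 5·0 + 0·-1 = 0
  col t5: 3·1 + 1·2 + -3·0 + -3·0 + -5·0 + 5·0 + 5·-1 = 0

y = (p0:3, p1:1, p2:-3, p3:-3, p4:-5, p5:5, p6:5, p7:0)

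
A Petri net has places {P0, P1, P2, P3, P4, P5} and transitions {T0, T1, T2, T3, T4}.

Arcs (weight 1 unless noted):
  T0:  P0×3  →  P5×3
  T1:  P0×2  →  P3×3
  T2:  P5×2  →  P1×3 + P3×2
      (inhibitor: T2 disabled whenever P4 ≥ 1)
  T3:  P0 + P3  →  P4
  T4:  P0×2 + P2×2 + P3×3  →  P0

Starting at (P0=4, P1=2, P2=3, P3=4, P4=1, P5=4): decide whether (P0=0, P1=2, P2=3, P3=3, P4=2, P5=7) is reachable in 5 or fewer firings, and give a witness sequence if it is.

YES — reachable via ⟨T0, T3⟩ (2 firings)

step 1: fire T0:  (P0=4, P1=2, P2=3, P3=4, P4=1, P5=4) → (P0=1, P1=2, P2=3, P3=4, P4=1, P5=7)
step 2: fire T3:  (P0=1, P1=2, P2=3, P3=4, P4=1, P5=7) → (P0=0, P1=2, P2=3, P3=3, P4=2, P5=7)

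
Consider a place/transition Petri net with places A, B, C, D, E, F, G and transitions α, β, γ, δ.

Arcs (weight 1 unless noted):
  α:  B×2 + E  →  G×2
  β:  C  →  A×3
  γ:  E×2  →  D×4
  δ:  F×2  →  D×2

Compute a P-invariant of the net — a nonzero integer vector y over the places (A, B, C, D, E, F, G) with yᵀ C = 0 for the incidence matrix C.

y = (A:1, B:0, C:3, D:0, E:0, F:0, G:0)

Incidence matrix C (rows=places, cols=transitions):
        α    β    γ    δ
    A   0    3    0    0
    B  -2    0    0    0
    C   0   -1    0    0
    D   0    0    4    2
    E  -1    0   -2    0
    F   0    0    0   -2
    G   2    0    0    0

Candidate y = [1, 0, 3, 0, 0, 0, 0]; check y·C column-wise:
  col α: 1·0 + 0·-2 + 3·0 + 0·-1 + 0·2 = 0
  col β: 1·3 + 3·-1 = 0
  col γ: 1·0 + 3·0 + 0·4 + 0·-2 = 0
  col δ: 1·0 + 3·0 + 0·2 + 0·-2 = 0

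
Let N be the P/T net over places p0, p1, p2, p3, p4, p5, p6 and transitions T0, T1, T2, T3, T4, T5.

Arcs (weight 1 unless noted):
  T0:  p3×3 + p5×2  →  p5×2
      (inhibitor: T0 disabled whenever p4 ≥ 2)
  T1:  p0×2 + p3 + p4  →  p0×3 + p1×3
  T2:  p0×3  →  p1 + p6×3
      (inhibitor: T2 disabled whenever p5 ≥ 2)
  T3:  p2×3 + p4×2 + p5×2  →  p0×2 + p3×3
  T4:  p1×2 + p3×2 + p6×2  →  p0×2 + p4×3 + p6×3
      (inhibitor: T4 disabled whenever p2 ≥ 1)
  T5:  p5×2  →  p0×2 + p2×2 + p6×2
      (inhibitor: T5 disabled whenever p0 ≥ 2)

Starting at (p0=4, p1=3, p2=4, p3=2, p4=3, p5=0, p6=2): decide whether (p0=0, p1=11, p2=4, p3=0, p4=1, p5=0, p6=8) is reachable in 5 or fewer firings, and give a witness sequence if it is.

step 1: fire T1:  (p0=4, p1=3, p2=4, p3=2, p4=3, p5=0, p6=2) → (p0=5, p1=6, p2=4, p3=1, p4=2, p5=0, p6=2)
step 2: fire T1:  (p0=5, p1=6, p2=4, p3=1, p4=2, p5=0, p6=2) → (p0=6, p1=9, p2=4, p3=0, p4=1, p5=0, p6=2)
step 3: fire T2:  (p0=6, p1=9, p2=4, p3=0, p4=1, p5=0, p6=2) → (p0=3, p1=10, p2=4, p3=0, p4=1, p5=0, p6=5)
step 4: fire T2:  (p0=3, p1=10, p2=4, p3=0, p4=1, p5=0, p6=5) → (p0=0, p1=11, p2=4, p3=0, p4=1, p5=0, p6=8)

YES — reachable via ⟨T1, T1, T2, T2⟩ (4 firings)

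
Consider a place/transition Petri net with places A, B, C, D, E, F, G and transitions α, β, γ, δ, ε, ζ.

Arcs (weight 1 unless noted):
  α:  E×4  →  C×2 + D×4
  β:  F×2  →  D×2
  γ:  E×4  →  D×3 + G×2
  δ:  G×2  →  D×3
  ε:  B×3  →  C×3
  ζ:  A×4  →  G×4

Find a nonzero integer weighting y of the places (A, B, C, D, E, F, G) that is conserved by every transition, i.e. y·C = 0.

y = (A:3, B:2, C:2, D:2, E:3, F:2, G:3)

Incidence matrix C (rows=places, cols=transitions):
        α    β    γ    δ    ε    ζ
    A   0    0    0    0    0   -4
    B   0    0    0    0   -3    0
    C   2    0    0    0    3    0
    D   4    2    3    3    0    0
    E  -4    0   -4    0    0    0
    F   0   -2    0    0    0    0
    G   0    0    2   -2    0    4

Candidate y = [3, 2, 2, 2, 3, 2, 3]; check y·C column-wise:
  col α: 3·0 + 2·0 + 2·2 + 2·4 + 3·-4 + 2·0 + 3·0 = 0
  col β: 3·0 + 2·0 + 2·0 + 2·2 + 3·0 + 2·-2 + 3·0 = 0
  col γ: 3·0 + 2·0 + 2·0 + 2·3 + 3·-4 + 2·0 + 3·2 = 0
  col δ: 3·0 + 2·0 + 2·0 + 2·3 + 3·0 + 2·0 + 3·-2 = 0
  col ε: 3·0 + 2·-3 + 2·3 + 2·0 + 3·0 + 2·0 + 3·0 = 0
  col ζ: 3·-4 + 2·0 + 2·0 + 2·0 + 3·0 + 2·0 + 3·4 = 0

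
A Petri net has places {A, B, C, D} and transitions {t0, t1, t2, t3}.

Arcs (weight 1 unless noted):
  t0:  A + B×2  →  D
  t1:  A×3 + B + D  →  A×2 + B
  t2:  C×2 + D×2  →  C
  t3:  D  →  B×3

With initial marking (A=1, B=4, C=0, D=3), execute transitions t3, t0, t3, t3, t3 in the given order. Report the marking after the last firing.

step 1: fire t3:  (A=1, B=4, C=0, D=3) → (A=1, B=7, C=0, D=2)
step 2: fire t0:  (A=1, B=7, C=0, D=2) → (A=0, B=5, C=0, D=3)
step 3: fire t3:  (A=0, B=5, C=0, D=3) → (A=0, B=8, C=0, D=2)
step 4: fire t3:  (A=0, B=8, C=0, D=2) → (A=0, B=11, C=0, D=1)
step 5: fire t3:  (A=0, B=11, C=0, D=1) → (A=0, B=14, C=0, D=0)

(A=0, B=14, C=0, D=0)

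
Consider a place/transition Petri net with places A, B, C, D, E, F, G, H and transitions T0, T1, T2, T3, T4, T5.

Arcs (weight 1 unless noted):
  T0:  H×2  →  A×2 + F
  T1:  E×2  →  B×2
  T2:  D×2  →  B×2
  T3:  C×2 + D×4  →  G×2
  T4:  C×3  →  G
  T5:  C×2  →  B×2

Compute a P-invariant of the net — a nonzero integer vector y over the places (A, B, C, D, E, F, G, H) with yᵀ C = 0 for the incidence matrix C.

Incidence matrix C (rows=places, cols=transitions):
       T0   T1   T2   T3   T4   T5
    A   2    0    0    0    0    0
    B   0    2    2    0    0    2
    C   0    0    0   -2   -3   -2
    D   0    0   -2   -4    0    0
    E   0   -2    0    0    0    0
    F   1    0    0    0    0    0
    G   0    0    0    2    1    0
    H  -2    0    0    0    0    0

Candidate y = [1, 0, 0, 0, 0, -2, 0, 0]; check y·C column-wise:
  col T0: 1·2 + -2·1 + 0·-2 = 0
  col T1: 1·0 + 0·2 + 0·-2 + -2·0 = 0
  col T2: 1·0 + 0·2 + 0·-2 + -2·0 = 0
  col T3: 1·0 + 0·-2 + 0·-4 + -2·0 + 0·2 = 0
  col T4: 1·0 + 0·-3 + -2·0 + 0·1 = 0
  col T5: 1·0 + 0·2 + 0·-2 + -2·0 = 0

y = (A:1, B:0, C:0, D:0, E:0, F:-2, G:0, H:0)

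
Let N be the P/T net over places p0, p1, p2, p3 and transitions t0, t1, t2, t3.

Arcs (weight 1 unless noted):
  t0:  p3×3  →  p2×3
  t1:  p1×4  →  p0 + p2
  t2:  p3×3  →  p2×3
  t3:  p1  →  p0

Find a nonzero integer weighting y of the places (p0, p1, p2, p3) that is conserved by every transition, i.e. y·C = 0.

Incidence matrix C (rows=places, cols=transitions):
       t0   t1   t2   t3
   p0   0    1    0    1
   p1   0   -4    0   -1
   p2   3    1    3    0
   p3  -3    0   -3    0

Candidate y = [1, 1, 3, 3]; check y·C column-wise:
  col t0: 1·0 + 1·0 + 3·3 + 3·-3 = 0
  col t1: 1·1 + 1·-4 + 3·1 + 3·0 = 0
  col t2: 1·0 + 1·0 + 3·3 + 3·-3 = 0
  col t3: 1·1 + 1·-1 + 3·0 + 3·0 = 0

y = (p0:1, p1:1, p2:3, p3:3)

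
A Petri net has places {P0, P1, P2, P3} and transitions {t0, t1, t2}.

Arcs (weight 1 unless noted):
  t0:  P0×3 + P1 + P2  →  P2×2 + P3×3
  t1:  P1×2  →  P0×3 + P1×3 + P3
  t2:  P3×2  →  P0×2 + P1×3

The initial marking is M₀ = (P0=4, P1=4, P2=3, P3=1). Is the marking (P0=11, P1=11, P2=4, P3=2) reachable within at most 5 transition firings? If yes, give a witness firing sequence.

step 1: fire t0:  (P0=4, P1=4, P2=3, P3=1) → (P0=1, P1=3, P2=4, P3=4)
step 2: fire t1:  (P0=1, P1=3, P2=4, P3=4) → (P0=4, P1=4, P2=4, P3=5)
step 3: fire t1:  (P0=4, P1=4, P2=4, P3=5) → (P0=7, P1=5, P2=4, P3=6)
step 4: fire t2:  (P0=7, P1=5, P2=4, P3=6) → (P0=9, P1=8, P2=4, P3=4)
step 5: fire t2:  (P0=9, P1=8, P2=4, P3=4) → (P0=11, P1=11, P2=4, P3=2)

YES — reachable via ⟨t0, t1, t1, t2, t2⟩ (5 firings)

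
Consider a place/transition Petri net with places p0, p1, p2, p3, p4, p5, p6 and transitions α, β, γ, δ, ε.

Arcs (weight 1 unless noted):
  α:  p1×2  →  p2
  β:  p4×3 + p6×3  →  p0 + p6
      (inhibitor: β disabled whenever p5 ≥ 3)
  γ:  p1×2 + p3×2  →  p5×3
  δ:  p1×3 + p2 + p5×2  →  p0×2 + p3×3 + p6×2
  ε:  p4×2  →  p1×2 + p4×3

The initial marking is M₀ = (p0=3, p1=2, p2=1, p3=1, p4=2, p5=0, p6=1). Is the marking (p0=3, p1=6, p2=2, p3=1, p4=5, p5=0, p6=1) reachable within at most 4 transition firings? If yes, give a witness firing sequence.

YES — reachable via ⟨α, ε, ε, ε⟩ (4 firings)

step 1: fire α:  (p0=3, p1=2, p2=1, p3=1, p4=2, p5=0, p6=1) → (p0=3, p1=0, p2=2, p3=1, p4=2, p5=0, p6=1)
step 2: fire ε:  (p0=3, p1=0, p2=2, p3=1, p4=2, p5=0, p6=1) → (p0=3, p1=2, p2=2, p3=1, p4=3, p5=0, p6=1)
step 3: fire ε:  (p0=3, p1=2, p2=2, p3=1, p4=3, p5=0, p6=1) → (p0=3, p1=4, p2=2, p3=1, p4=4, p5=0, p6=1)
step 4: fire ε:  (p0=3, p1=4, p2=2, p3=1, p4=4, p5=0, p6=1) → (p0=3, p1=6, p2=2, p3=1, p4=5, p5=0, p6=1)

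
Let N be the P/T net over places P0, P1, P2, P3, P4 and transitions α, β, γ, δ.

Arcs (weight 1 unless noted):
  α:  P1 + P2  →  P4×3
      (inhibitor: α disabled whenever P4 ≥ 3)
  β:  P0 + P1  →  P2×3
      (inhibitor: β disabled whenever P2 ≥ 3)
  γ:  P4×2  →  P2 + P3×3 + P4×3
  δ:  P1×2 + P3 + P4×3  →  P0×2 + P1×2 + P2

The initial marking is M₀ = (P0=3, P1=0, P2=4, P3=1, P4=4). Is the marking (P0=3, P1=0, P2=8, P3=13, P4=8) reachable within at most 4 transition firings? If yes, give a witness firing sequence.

step 1: fire γ:  (P0=3, P1=0, P2=4, P3=1, P4=4) → (P0=3, P1=0, P2=5, P3=4, P4=5)
step 2: fire γ:  (P0=3, P1=0, P2=5, P3=4, P4=5) → (P0=3, P1=0, P2=6, P3=7, P4=6)
step 3: fire γ:  (P0=3, P1=0, P2=6, P3=7, P4=6) → (P0=3, P1=0, P2=7, P3=10, P4=7)
step 4: fire γ:  (P0=3, P1=0, P2=7, P3=10, P4=7) → (P0=3, P1=0, P2=8, P3=13, P4=8)

YES — reachable via ⟨γ, γ, γ, γ⟩ (4 firings)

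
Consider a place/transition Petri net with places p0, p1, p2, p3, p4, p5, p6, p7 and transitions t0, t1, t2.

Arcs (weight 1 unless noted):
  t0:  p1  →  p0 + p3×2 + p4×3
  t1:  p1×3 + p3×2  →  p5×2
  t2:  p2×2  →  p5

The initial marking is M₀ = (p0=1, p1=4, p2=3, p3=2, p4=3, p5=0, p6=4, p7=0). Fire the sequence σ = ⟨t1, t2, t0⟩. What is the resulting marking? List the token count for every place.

step 1: fire t1:  (p0=1, p1=4, p2=3, p3=2, p4=3, p5=0, p6=4, p7=0) → (p0=1, p1=1, p2=3, p3=0, p4=3, p5=2, p6=4, p7=0)
step 2: fire t2:  (p0=1, p1=1, p2=3, p3=0, p4=3, p5=2, p6=4, p7=0) → (p0=1, p1=1, p2=1, p3=0, p4=3, p5=3, p6=4, p7=0)
step 3: fire t0:  (p0=1, p1=1, p2=1, p3=0, p4=3, p5=3, p6=4, p7=0) → (p0=2, p1=0, p2=1, p3=2, p4=6, p5=3, p6=4, p7=0)

(p0=2, p1=0, p2=1, p3=2, p4=6, p5=3, p6=4, p7=0)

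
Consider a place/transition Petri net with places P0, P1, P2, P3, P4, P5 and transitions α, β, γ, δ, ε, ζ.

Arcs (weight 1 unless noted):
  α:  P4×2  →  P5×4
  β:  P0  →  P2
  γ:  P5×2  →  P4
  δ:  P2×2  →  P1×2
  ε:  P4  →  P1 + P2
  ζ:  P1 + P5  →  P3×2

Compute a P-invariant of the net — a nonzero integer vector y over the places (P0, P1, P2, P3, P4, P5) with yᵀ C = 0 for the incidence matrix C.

Incidence matrix C (rows=places, cols=transitions):
        α    β    γ    δ    ε    ζ
   P0   0   -1    0    0    0    0
   P1   0    0    0    2    1   -1
   P2   0    1    0   -2    1    0
   P3   0    0    0    0    0    2
   P4  -2    0    1    0   -1    0
   P5   4    0   -2    0    0   -1

Candidate y = [1, 1, 1, 1, 2, 1]; check y·C column-wise:
  col α: 1·0 + 1·0 + 1·0 + 1·0 + 2·-2 + 1·4 = 0
  col β: 1·-1 + 1·0 + 1·1 + 1·0 + 2·0 + 1·0 = 0
  col γ: 1·0 + 1·0 + 1·0 + 1·0 + 2·1 + 1·-2 = 0
  col δ: 1·0 + 1·2 + 1·-2 + 1·0 + 2·0 + 1·0 = 0
  col ε: 1·0 + 1·1 + 1·1 + 1·0 + 2·-1 + 1·0 = 0
  col ζ: 1·0 + 1·-1 + 1·0 + 1·2 + 2·0 + 1·-1 = 0

y = (P0:1, P1:1, P2:1, P3:1, P4:2, P5:1)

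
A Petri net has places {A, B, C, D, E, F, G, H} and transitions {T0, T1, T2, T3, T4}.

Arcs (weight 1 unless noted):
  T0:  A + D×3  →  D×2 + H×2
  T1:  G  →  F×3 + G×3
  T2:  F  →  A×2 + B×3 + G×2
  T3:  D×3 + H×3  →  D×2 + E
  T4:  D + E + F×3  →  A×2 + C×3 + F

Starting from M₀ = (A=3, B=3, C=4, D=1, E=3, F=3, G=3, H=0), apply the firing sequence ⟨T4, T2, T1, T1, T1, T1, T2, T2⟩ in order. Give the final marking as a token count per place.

(A=11, B=12, C=7, D=0, E=2, F=10, G=17, H=0)

step 1: fire T4:  (A=3, B=3, C=4, D=1, E=3, F=3, G=3, H=0) → (A=5, B=3, C=7, D=0, E=2, F=1, G=3, H=0)
step 2: fire T2:  (A=5, B=3, C=7, D=0, E=2, F=1, G=3, H=0) → (A=7, B=6, C=7, D=0, E=2, F=0, G=5, H=0)
step 3: fire T1:  (A=7, B=6, C=7, D=0, E=2, F=0, G=5, H=0) → (A=7, B=6, C=7, D=0, E=2, F=3, G=7, H=0)
step 4: fire T1:  (A=7, B=6, C=7, D=0, E=2, F=3, G=7, H=0) → (A=7, B=6, C=7, D=0, E=2, F=6, G=9, H=0)
step 5: fire T1:  (A=7, B=6, C=7, D=0, E=2, F=6, G=9, H=0) → (A=7, B=6, C=7, D=0, E=2, F=9, G=11, H=0)
step 6: fire T1:  (A=7, B=6, C=7, D=0, E=2, F=9, G=11, H=0) → (A=7, B=6, C=7, D=0, E=2, F=12, G=13, H=0)
step 7: fire T2:  (A=7, B=6, C=7, D=0, E=2, F=12, G=13, H=0) → (A=9, B=9, C=7, D=0, E=2, F=11, G=15, H=0)
step 8: fire T2:  (A=9, B=9, C=7, D=0, E=2, F=11, G=15, H=0) → (A=11, B=12, C=7, D=0, E=2, F=10, G=17, H=0)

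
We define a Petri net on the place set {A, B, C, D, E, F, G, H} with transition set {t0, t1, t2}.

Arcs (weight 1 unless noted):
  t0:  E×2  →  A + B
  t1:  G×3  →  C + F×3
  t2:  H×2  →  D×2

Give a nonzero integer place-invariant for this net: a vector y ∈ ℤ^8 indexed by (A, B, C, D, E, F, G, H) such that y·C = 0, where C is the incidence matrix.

y = (A:1, B:-1, C:0, D:0, E:0, F:0, G:0, H:0)

Incidence matrix C (rows=places, cols=transitions):
       t0   t1   t2
    A   1    0    0
    B   1    0    0
    C   0    1    0
    D   0    0    2
    E  -2    0    0
    F   0    3    0
    G   0   -3    0
    H   0    0   -2

Candidate y = [1, -1, 0, 0, 0, 0, 0, 0]; check y·C column-wise:
  col t0: 1·1 + -1·1 + 0·-2 = 0
  col t1: 1·0 + -1·0 + 0·1 + 0·3 + 0·-3 = 0
  col t2: 1·0 + -1·0 + 0·2 + 0·-2 = 0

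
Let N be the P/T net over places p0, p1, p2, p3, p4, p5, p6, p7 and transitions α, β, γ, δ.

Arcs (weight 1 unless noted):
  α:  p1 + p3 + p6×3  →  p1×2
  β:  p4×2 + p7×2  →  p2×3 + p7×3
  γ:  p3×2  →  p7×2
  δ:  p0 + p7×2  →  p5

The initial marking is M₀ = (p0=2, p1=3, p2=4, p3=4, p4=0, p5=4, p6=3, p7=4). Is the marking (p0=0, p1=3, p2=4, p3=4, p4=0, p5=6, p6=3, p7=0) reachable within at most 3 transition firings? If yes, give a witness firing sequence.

step 1: fire δ:  (p0=2, p1=3, p2=4, p3=4, p4=0, p5=4, p6=3, p7=4) → (p0=1, p1=3, p2=4, p3=4, p4=0, p5=5, p6=3, p7=2)
step 2: fire δ:  (p0=1, p1=3, p2=4, p3=4, p4=0, p5=5, p6=3, p7=2) → (p0=0, p1=3, p2=4, p3=4, p4=0, p5=6, p6=3, p7=0)

YES — reachable via ⟨δ, δ⟩ (2 firings)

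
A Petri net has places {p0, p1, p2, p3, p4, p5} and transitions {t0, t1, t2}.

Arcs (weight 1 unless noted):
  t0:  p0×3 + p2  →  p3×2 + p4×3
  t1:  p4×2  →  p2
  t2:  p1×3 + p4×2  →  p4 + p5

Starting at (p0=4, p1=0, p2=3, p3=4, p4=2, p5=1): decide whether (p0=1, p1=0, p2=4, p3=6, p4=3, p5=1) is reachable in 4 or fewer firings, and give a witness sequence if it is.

NO — not reachable within 4 firings

depth 0: 1 marking
depth 1: 3 markings reached so far
depth 2: 4 markings reached so far
depth 3: 5 markings reached so far
depth 4: 5 markings reached so far
(frontier empty at depth 4; search complete)
target is not among the 5 markings reachable within 4 steps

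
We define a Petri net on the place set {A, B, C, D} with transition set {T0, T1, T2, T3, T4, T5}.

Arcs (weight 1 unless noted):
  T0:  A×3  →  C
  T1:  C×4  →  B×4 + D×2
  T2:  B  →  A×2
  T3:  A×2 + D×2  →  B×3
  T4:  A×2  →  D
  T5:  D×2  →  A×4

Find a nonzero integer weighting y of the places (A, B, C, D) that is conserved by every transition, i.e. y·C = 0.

Incidence matrix C (rows=places, cols=transitions):
       T0   T1   T2   T3   T4   T5
    A  -3    0    2   -2   -2    4
    B   0    4   -1    3    0    0
    C   1   -4    0    0    0    0
    D   0    2    0   -2    1   -2

Candidate y = [1, 2, 3, 2]; check y·C column-wise:
  col T0: 1·-3 + 2·0 + 3·1 + 2·0 = 0
  col T1: 1·0 + 2·4 + 3·-4 + 2·2 = 0
  col T2: 1·2 + 2·-1 + 3·0 + 2·0 = 0
  col T3: 1·-2 + 2·3 + 3·0 + 2·-2 = 0
  col T4: 1·-2 + 2·0 + 3·0 + 2·1 = 0
  col T5: 1·4 + 2·0 + 3·0 + 2·-2 = 0

y = (A:1, B:2, C:3, D:2)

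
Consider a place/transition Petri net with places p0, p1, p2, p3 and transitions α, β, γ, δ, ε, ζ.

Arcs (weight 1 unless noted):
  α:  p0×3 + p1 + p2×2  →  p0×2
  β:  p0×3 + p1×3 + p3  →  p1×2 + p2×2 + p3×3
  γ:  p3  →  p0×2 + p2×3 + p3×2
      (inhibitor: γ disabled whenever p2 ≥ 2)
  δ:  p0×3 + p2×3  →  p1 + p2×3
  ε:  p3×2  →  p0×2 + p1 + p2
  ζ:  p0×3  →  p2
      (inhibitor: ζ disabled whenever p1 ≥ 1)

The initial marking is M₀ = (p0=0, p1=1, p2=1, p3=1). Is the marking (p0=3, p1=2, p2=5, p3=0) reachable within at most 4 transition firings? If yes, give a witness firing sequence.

depth 0: 1 marking
depth 1: 2 markings reached so far
depth 2: 3 markings reached so far
depth 3: 5 markings reached so far
depth 4: 7 markings reached so far
target is not among the 7 markings reachable within 4 steps

NO — not reachable within 4 firings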